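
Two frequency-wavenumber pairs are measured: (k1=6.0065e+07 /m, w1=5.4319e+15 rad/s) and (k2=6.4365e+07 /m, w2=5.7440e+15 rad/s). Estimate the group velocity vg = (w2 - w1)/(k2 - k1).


vg = (w2 - w1) / (k2 - k1)
= (5.7440e+15 - 5.4319e+15) / (6.4365e+07 - 6.0065e+07)
= 3.1210e+14 / 4.3000e+06
= 7.2581e+07 m/s

7.2581e+07


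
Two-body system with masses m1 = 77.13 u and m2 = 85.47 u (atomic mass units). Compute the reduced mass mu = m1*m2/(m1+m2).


mu = m1 * m2 / (m1 + m2)
= 77.13 * 85.47 / (77.13 + 85.47)
= 6592.3011 / 162.6
= 40.5431 u

40.5431


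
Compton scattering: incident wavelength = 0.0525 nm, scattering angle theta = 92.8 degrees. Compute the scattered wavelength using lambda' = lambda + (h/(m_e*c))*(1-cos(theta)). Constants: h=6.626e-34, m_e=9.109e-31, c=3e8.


Compton wavelength: h/(m_e*c) = 2.4247e-12 m
d_lambda = 2.4247e-12 * (1 - cos(92.8 deg))
= 2.4247e-12 * 1.04885
= 2.5432e-12 m = 0.002543 nm
lambda' = 0.0525 + 0.002543
= 0.055043 nm

0.055043


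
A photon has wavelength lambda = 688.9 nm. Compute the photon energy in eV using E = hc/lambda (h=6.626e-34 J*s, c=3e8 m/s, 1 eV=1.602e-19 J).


E = hc / lambda
= (6.626e-34)(3e8) / (688.9e-9)
= 1.9878e-25 / 6.8890e-07
= 2.8855e-19 J
Converting to eV: 2.8855e-19 / 1.602e-19
= 1.8012 eV

1.8012


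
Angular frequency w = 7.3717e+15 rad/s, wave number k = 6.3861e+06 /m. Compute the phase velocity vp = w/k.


vp = w / k
= 7.3717e+15 / 6.3861e+06
= 1.1543e+09 m/s

1.1543e+09


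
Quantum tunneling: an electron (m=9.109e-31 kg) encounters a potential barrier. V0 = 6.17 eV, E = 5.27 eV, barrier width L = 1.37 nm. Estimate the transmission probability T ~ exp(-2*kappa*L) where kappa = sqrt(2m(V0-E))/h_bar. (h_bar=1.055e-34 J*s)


V0 - E = 0.9 eV = 1.4418e-19 J
kappa = sqrt(2 * m * (V0-E)) / h_bar
= sqrt(2 * 9.109e-31 * 1.4418e-19) / 1.055e-34
= 4.8579e+09 /m
2*kappa*L = 2 * 4.8579e+09 * 1.37e-9
= 13.3107
T = exp(-13.3107) = 1.656668e-06

1.656668e-06


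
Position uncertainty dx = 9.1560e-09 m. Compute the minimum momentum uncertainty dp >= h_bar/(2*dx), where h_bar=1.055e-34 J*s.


dp = h_bar / (2 * dx)
= 1.055e-34 / (2 * 9.1560e-09)
= 1.055e-34 / 1.8312e-08
= 5.7612e-27 kg*m/s

5.7612e-27


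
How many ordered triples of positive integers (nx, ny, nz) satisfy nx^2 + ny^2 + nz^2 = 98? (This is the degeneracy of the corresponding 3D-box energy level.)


Enumerate all (nx, ny, nz) with nx^2 + ny^2 + nz^2 = 98:
(1,4,9)
(1,9,4)
(3,5,8)
(3,8,5)
(4,1,9)
(4,9,1)
(5,3,8)
(5,8,3)
(8,3,5)
(8,5,3)
(9,1,4)
(9,4,1)
Total degeneracy = 12

12


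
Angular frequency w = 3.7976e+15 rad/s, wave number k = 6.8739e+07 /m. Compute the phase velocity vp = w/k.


vp = w / k
= 3.7976e+15 / 6.8739e+07
= 5.5247e+07 m/s

5.5247e+07


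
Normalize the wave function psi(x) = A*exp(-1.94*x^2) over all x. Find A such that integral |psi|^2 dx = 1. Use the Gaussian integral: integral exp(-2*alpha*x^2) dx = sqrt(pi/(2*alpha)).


integral |psi|^2 dx = A^2 * sqrt(pi/(2*alpha)) = 1
A^2 = sqrt(2*alpha/pi)
= sqrt(2 * 1.94 / pi)
= 1.111325
A = sqrt(1.111325)
= 1.0542

1.0542


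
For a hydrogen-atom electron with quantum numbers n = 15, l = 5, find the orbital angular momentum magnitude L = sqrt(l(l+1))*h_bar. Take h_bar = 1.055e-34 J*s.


L = sqrt(l*(l+1)) * h_bar
= sqrt(5 * 6) * 1.055e-34
= sqrt(30) * 1.055e-34
= 5.4772 * 1.055e-34
= 5.7785e-34 J*s

5.7785e-34


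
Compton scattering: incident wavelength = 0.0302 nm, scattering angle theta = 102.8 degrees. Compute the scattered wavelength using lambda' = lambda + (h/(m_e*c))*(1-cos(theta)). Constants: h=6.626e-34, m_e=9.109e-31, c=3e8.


Compton wavelength: h/(m_e*c) = 2.4247e-12 m
d_lambda = 2.4247e-12 * (1 - cos(102.8 deg))
= 2.4247e-12 * 1.221548
= 2.9619e-12 m = 0.002962 nm
lambda' = 0.0302 + 0.002962
= 0.033162 nm

0.033162


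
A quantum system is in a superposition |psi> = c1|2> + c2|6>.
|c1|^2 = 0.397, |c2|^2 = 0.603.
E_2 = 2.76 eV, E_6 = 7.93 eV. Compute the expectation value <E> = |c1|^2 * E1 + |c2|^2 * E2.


<E> = |c1|^2 * E1 + |c2|^2 * E2
= 0.397 * 2.76 + 0.603 * 7.93
= 1.0957 + 4.7818
= 5.8775 eV

5.8775


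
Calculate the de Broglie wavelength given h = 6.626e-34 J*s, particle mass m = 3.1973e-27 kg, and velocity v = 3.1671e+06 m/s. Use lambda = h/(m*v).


lambda = h / (m * v)
= 6.626e-34 / (3.1973e-27 * 3.1671e+06)
= 6.626e-34 / 1.0126e-20
= 6.5434e-14 m

6.5434e-14


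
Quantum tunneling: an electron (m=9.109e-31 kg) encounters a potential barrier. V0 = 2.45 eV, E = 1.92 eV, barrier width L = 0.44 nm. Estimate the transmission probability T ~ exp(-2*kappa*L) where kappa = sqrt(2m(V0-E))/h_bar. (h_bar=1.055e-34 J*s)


V0 - E = 0.53 eV = 8.4906e-20 J
kappa = sqrt(2 * m * (V0-E)) / h_bar
= sqrt(2 * 9.109e-31 * 8.4906e-20) / 1.055e-34
= 3.7279e+09 /m
2*kappa*L = 2 * 3.7279e+09 * 0.44e-9
= 3.2806
T = exp(-3.2806) = 3.760669e-02

3.760669e-02


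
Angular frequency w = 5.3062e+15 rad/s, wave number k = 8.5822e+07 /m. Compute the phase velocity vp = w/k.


vp = w / k
= 5.3062e+15 / 8.5822e+07
= 6.1828e+07 m/s

6.1828e+07


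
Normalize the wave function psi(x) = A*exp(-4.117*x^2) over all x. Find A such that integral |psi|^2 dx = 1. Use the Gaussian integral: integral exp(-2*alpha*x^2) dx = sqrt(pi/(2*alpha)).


integral |psi|^2 dx = A^2 * sqrt(pi/(2*alpha)) = 1
A^2 = sqrt(2*alpha/pi)
= sqrt(2 * 4.117 / pi)
= 1.618939
A = sqrt(1.618939)
= 1.2724

1.2724


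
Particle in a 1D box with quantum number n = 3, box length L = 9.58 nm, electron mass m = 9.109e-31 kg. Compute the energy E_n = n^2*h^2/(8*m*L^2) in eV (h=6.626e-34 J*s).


E = n^2 * h^2 / (8 * m * L^2)
= 3^2 * (6.626e-34)^2 / (8 * 9.109e-31 * (9.58e-9)^2)
= 9 * 4.3904e-67 / (8 * 9.109e-31 * 9.1776e-17)
= 5.9082e-21 J
= 0.0369 eV

0.0369


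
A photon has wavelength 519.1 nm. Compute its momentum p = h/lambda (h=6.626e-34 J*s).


p = h / lambda
= 6.626e-34 / (519.1e-9)
= 6.626e-34 / 5.1910e-07
= 1.2764e-27 kg*m/s

1.2764e-27


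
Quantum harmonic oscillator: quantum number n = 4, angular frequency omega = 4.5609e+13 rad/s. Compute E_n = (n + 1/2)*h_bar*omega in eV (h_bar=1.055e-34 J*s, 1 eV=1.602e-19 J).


E = (n + 1/2) * h_bar * omega
= (4 + 0.5) * 1.055e-34 * 4.5609e+13
= 4.5 * 4.8117e-21
= 2.1653e-20 J
= 0.1352 eV

0.1352


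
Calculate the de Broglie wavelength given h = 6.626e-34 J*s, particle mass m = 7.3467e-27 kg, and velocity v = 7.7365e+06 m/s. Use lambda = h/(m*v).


lambda = h / (m * v)
= 6.626e-34 / (7.3467e-27 * 7.7365e+06)
= 6.626e-34 / 5.6838e-20
= 1.1658e-14 m

1.1658e-14


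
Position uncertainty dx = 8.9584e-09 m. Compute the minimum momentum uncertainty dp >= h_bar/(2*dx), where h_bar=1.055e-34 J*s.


dp = h_bar / (2 * dx)
= 1.055e-34 / (2 * 8.9584e-09)
= 1.055e-34 / 1.7917e-08
= 5.8883e-27 kg*m/s

5.8883e-27


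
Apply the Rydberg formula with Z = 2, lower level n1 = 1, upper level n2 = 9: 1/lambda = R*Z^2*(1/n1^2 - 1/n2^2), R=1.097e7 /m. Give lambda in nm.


1/lambda = R * Z^2 * (1/n1^2 - 1/n2^2)
= 1.097e7 * 2^2 * (1/1^2 - 1/9^2)
= 1.097e7 * 4 * (1.0 - 0.012346)
= 4.3338e+07 /m
lambda = 1 / 4.3338e+07
= 23.0743 nm

23.0743


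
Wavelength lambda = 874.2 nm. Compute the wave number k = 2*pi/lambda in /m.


k = 2 * pi / lambda
= 6.2832 / (874.2e-9)
= 6.2832 / 8.7420e-07
= 7.1874e+06 /m

7.1874e+06


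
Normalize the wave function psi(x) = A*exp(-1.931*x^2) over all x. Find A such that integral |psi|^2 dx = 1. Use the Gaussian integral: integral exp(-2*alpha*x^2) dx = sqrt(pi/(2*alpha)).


integral |psi|^2 dx = A^2 * sqrt(pi/(2*alpha)) = 1
A^2 = sqrt(2*alpha/pi)
= sqrt(2 * 1.931 / pi)
= 1.108744
A = sqrt(1.108744)
= 1.053

1.053


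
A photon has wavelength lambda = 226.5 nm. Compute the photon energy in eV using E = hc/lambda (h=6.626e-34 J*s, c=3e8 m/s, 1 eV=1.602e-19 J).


E = hc / lambda
= (6.626e-34)(3e8) / (226.5e-9)
= 1.9878e-25 / 2.2650e-07
= 8.7762e-19 J
Converting to eV: 8.7762e-19 / 1.602e-19
= 5.4783 eV

5.4783


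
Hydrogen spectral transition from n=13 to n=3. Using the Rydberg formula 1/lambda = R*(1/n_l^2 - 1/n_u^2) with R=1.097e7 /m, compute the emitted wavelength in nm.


1/lambda = R * (1/n_l^2 - 1/n_u^2)
= 1.097e7 * (1/3^2 - 1/13^2)
= 1.097e7 * (0.111111 - 0.005917)
= 1.097e7 * 0.105194
= 1.1540e+06 /m
lambda = 1 / 1.1540e+06 = 866.5679 nm

866.5679


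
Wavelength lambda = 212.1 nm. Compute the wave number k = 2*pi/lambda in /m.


k = 2 * pi / lambda
= 6.2832 / (212.1e-9)
= 6.2832 / 2.1210e-07
= 2.9624e+07 /m

2.9624e+07


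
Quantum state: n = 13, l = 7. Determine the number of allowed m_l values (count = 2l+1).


m_l ranges from -l to +l in integer steps
So m_l goes from -7 to +7
Count = 2l + 1 = 2*7 + 1
= 15

15


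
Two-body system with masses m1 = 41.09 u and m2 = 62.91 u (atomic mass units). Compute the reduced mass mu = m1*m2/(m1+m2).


mu = m1 * m2 / (m1 + m2)
= 41.09 * 62.91 / (41.09 + 62.91)
= 2584.9719 / 104.0
= 24.8555 u

24.8555


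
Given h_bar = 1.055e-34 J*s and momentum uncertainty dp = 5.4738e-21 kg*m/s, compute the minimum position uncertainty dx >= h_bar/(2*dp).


dx = h_bar / (2 * dp)
= 1.055e-34 / (2 * 5.4738e-21)
= 1.055e-34 / 1.0948e-20
= 9.6368e-15 m

9.6368e-15


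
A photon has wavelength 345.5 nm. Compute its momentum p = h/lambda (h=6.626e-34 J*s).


p = h / lambda
= 6.626e-34 / (345.5e-9)
= 6.626e-34 / 3.4550e-07
= 1.9178e-27 kg*m/s

1.9178e-27


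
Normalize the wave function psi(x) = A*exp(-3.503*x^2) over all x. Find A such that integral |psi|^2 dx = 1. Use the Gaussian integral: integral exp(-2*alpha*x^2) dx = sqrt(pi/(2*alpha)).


integral |psi|^2 dx = A^2 * sqrt(pi/(2*alpha)) = 1
A^2 = sqrt(2*alpha/pi)
= sqrt(2 * 3.503 / pi)
= 1.493345
A = sqrt(1.493345)
= 1.222

1.222


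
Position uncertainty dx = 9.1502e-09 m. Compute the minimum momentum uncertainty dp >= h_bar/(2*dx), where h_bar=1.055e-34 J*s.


dp = h_bar / (2 * dx)
= 1.055e-34 / (2 * 9.1502e-09)
= 1.055e-34 / 1.8300e-08
= 5.7649e-27 kg*m/s

5.7649e-27


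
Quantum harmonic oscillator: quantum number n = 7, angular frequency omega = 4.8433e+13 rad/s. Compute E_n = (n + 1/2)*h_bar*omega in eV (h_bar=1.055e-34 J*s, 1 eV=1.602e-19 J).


E = (n + 1/2) * h_bar * omega
= (7 + 0.5) * 1.055e-34 * 4.8433e+13
= 7.5 * 5.1097e-21
= 3.8323e-20 J
= 0.2392 eV

0.2392


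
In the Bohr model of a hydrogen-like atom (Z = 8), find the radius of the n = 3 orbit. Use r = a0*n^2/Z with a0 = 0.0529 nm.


r = a0 * n^2 / Z
= 0.0529 * 3^2 / 8
= 0.0529 * 9 / 8
= 0.0595 nm

0.0595


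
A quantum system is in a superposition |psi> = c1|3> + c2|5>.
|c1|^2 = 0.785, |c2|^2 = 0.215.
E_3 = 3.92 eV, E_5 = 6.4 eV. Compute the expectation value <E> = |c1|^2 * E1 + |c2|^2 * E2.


<E> = |c1|^2 * E1 + |c2|^2 * E2
= 0.785 * 3.92 + 0.215 * 6.4
= 3.0772 + 1.376
= 4.4532 eV

4.4532


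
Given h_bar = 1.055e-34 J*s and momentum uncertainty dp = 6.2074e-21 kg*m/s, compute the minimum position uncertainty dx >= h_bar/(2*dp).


dx = h_bar / (2 * dp)
= 1.055e-34 / (2 * 6.2074e-21)
= 1.055e-34 / 1.2415e-20
= 8.4979e-15 m

8.4979e-15


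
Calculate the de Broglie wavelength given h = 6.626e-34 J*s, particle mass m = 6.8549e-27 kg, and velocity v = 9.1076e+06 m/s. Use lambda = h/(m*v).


lambda = h / (m * v)
= 6.626e-34 / (6.8549e-27 * 9.1076e+06)
= 6.626e-34 / 6.2432e-20
= 1.0613e-14 m

1.0613e-14


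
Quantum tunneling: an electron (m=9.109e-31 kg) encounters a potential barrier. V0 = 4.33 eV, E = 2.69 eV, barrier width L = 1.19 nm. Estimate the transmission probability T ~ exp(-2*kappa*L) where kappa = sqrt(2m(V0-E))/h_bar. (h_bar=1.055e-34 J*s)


V0 - E = 1.64 eV = 2.6273e-19 J
kappa = sqrt(2 * m * (V0-E)) / h_bar
= sqrt(2 * 9.109e-31 * 2.6273e-19) / 1.055e-34
= 6.5577e+09 /m
2*kappa*L = 2 * 6.5577e+09 * 1.19e-9
= 15.6073
T = exp(-15.6073) = 1.666602e-07

1.666602e-07


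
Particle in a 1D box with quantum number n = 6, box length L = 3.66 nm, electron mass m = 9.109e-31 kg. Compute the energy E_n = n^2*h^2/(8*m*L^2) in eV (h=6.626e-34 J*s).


E = n^2 * h^2 / (8 * m * L^2)
= 6^2 * (6.626e-34)^2 / (8 * 9.109e-31 * (3.66e-9)^2)
= 36 * 4.3904e-67 / (8 * 9.109e-31 * 1.3396e-17)
= 1.6191e-19 J
= 1.0107 eV

1.0107


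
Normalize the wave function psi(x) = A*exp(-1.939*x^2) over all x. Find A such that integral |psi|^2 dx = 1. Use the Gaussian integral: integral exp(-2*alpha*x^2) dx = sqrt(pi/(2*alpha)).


integral |psi|^2 dx = A^2 * sqrt(pi/(2*alpha)) = 1
A^2 = sqrt(2*alpha/pi)
= sqrt(2 * 1.939 / pi)
= 1.111038
A = sqrt(1.111038)
= 1.0541

1.0541


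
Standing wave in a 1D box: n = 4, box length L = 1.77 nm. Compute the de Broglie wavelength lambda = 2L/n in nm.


lambda = 2L / n
= 2 * 1.77 / 4
= 3.54 / 4
= 0.885 nm

0.885


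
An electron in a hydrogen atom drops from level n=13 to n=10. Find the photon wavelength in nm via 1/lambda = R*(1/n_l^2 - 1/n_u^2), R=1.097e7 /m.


1/lambda = R * (1/n_l^2 - 1/n_u^2)
= 1.097e7 * (1/10^2 - 1/13^2)
= 1.097e7 * (0.01 - 0.005917)
= 1.097e7 * 0.004083
= 4.4789e+04 /m
lambda = 1 / 4.4789e+04 = 22327.0316 nm

22327.0316


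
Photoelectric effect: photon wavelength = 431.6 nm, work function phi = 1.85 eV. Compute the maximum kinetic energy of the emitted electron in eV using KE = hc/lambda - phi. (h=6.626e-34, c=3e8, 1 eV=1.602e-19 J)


E_photon = hc / lambda
= (6.626e-34)(3e8) / (431.6e-9)
= 4.6057e-19 J
= 2.8749 eV
KE = E_photon - phi
= 2.8749 - 1.85
= 1.0249 eV

1.0249


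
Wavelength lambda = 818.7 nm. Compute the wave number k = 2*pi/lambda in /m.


k = 2 * pi / lambda
= 6.2832 / (818.7e-9)
= 6.2832 / 8.1870e-07
= 7.6746e+06 /m

7.6746e+06


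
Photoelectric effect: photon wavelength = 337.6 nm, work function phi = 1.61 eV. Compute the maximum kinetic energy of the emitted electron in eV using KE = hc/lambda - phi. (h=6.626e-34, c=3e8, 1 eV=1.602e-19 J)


E_photon = hc / lambda
= (6.626e-34)(3e8) / (337.6e-9)
= 5.8880e-19 J
= 3.6754 eV
KE = E_photon - phi
= 3.6754 - 1.61
= 2.0654 eV

2.0654


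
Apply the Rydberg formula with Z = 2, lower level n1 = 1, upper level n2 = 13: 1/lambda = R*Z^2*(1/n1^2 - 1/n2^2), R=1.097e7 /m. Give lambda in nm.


1/lambda = R * Z^2 * (1/n1^2 - 1/n2^2)
= 1.097e7 * 2^2 * (1/1^2 - 1/13^2)
= 1.097e7 * 4 * (1.0 - 0.005917)
= 4.3620e+07 /m
lambda = 1 / 4.3620e+07
= 22.9251 nm

22.9251


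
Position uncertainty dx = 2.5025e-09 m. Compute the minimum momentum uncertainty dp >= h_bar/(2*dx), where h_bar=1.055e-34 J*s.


dp = h_bar / (2 * dx)
= 1.055e-34 / (2 * 2.5025e-09)
= 1.055e-34 / 5.0050e-09
= 2.1079e-26 kg*m/s

2.1079e-26


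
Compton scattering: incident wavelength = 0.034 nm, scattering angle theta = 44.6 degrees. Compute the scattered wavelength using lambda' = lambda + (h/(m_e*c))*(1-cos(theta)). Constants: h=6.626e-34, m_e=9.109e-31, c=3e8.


Compton wavelength: h/(m_e*c) = 2.4247e-12 m
d_lambda = 2.4247e-12 * (1 - cos(44.6 deg))
= 2.4247e-12 * 0.287974
= 6.9825e-13 m = 0.000698 nm
lambda' = 0.034 + 0.000698
= 0.034698 nm

0.034698


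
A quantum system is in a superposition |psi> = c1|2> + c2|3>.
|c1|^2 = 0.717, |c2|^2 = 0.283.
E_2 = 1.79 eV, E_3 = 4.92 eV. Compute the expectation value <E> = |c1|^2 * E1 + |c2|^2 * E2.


<E> = |c1|^2 * E1 + |c2|^2 * E2
= 0.717 * 1.79 + 0.283 * 4.92
= 1.2834 + 1.3924
= 2.6758 eV

2.6758


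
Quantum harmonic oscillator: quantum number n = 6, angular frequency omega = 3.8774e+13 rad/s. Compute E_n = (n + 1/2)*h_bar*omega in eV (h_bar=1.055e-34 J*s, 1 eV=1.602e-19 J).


E = (n + 1/2) * h_bar * omega
= (6 + 0.5) * 1.055e-34 * 3.8774e+13
= 6.5 * 4.0907e-21
= 2.6589e-20 J
= 0.166 eV

0.166


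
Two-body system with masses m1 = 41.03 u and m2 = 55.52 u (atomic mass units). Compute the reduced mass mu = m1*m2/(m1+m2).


mu = m1 * m2 / (m1 + m2)
= 41.03 * 55.52 / (41.03 + 55.52)
= 2277.9856 / 96.55
= 23.5938 u

23.5938


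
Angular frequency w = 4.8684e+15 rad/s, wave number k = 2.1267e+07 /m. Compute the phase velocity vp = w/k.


vp = w / k
= 4.8684e+15 / 2.1267e+07
= 2.2892e+08 m/s

2.2892e+08


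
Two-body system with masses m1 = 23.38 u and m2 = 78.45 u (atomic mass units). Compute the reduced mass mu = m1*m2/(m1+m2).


mu = m1 * m2 / (m1 + m2)
= 23.38 * 78.45 / (23.38 + 78.45)
= 1834.161 / 101.83
= 18.012 u

18.012


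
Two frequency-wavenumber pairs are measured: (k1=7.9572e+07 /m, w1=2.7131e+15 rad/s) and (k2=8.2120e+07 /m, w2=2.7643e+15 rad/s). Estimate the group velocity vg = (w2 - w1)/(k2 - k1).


vg = (w2 - w1) / (k2 - k1)
= (2.7643e+15 - 2.7131e+15) / (8.2120e+07 - 7.9572e+07)
= 5.1200e+13 / 2.5480e+06
= 2.0094e+07 m/s

2.0094e+07


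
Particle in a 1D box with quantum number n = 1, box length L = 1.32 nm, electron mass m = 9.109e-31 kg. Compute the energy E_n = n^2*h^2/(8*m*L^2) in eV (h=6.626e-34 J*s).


E = n^2 * h^2 / (8 * m * L^2)
= 1^2 * (6.626e-34)^2 / (8 * 9.109e-31 * (1.32e-9)^2)
= 1 * 4.3904e-67 / (8 * 9.109e-31 * 1.7424e-18)
= 3.4578e-20 J
= 0.2158 eV

0.2158


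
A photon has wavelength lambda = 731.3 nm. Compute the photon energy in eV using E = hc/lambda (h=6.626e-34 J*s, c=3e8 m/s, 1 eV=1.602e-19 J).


E = hc / lambda
= (6.626e-34)(3e8) / (731.3e-9)
= 1.9878e-25 / 7.3130e-07
= 2.7182e-19 J
Converting to eV: 2.7182e-19 / 1.602e-19
= 1.6967 eV

1.6967


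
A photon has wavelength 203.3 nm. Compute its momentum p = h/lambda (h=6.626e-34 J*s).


p = h / lambda
= 6.626e-34 / (203.3e-9)
= 6.626e-34 / 2.0330e-07
= 3.2592e-27 kg*m/s

3.2592e-27


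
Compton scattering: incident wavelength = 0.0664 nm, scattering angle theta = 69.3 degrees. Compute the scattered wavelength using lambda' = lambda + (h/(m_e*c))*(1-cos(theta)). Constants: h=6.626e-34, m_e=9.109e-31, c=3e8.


Compton wavelength: h/(m_e*c) = 2.4247e-12 m
d_lambda = 2.4247e-12 * (1 - cos(69.3 deg))
= 2.4247e-12 * 0.646525
= 1.5676e-12 m = 0.001568 nm
lambda' = 0.0664 + 0.001568
= 0.067968 nm

0.067968


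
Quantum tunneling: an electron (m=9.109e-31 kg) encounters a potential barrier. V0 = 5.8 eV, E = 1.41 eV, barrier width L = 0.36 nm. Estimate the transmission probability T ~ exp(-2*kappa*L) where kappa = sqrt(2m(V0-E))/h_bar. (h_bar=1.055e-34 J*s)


V0 - E = 4.39 eV = 7.0328e-19 J
kappa = sqrt(2 * m * (V0-E)) / h_bar
= sqrt(2 * 9.109e-31 * 7.0328e-19) / 1.055e-34
= 1.0729e+10 /m
2*kappa*L = 2 * 1.0729e+10 * 0.36e-9
= 7.7249
T = exp(-7.7249) = 4.416829e-04

4.416829e-04


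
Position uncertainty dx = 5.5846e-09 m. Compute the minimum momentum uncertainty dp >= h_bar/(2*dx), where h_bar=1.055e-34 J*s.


dp = h_bar / (2 * dx)
= 1.055e-34 / (2 * 5.5846e-09)
= 1.055e-34 / 1.1169e-08
= 9.4456e-27 kg*m/s

9.4456e-27


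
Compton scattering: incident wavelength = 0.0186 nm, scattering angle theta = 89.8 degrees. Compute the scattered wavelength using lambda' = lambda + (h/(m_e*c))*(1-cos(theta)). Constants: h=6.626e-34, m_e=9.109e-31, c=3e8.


Compton wavelength: h/(m_e*c) = 2.4247e-12 m
d_lambda = 2.4247e-12 * (1 - cos(89.8 deg))
= 2.4247e-12 * 0.996509
= 2.4162e-12 m = 0.002416 nm
lambda' = 0.0186 + 0.002416
= 0.021016 nm

0.021016


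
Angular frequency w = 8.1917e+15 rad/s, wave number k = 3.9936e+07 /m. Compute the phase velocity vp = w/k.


vp = w / k
= 8.1917e+15 / 3.9936e+07
= 2.0512e+08 m/s

2.0512e+08


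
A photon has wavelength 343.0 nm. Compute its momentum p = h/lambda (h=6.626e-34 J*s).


p = h / lambda
= 6.626e-34 / (343.0e-9)
= 6.626e-34 / 3.4300e-07
= 1.9318e-27 kg*m/s

1.9318e-27


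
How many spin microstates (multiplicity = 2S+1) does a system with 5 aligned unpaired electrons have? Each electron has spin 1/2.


Total spin S = N * (1/2) = 5 * 0.5 = 2.5
Spin multiplicity = 2S + 1
= 2 * 2.5 + 1
= 6

6


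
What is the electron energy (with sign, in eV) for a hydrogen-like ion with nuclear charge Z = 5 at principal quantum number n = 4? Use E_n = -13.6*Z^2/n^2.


E_n = -13.6 * Z^2 / n^2
= -13.6 * 5^2 / 4^2
= -13.6 * 25 / 16
= -21.25 eV

-21.25


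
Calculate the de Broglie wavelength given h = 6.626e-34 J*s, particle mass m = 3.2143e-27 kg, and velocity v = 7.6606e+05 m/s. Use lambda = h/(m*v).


lambda = h / (m * v)
= 6.626e-34 / (3.2143e-27 * 7.6606e+05)
= 6.626e-34 / 2.4623e-21
= 2.6909e-13 m

2.6909e-13


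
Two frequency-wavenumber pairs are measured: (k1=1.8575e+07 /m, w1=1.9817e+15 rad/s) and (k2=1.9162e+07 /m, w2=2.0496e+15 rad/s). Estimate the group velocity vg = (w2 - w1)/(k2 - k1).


vg = (w2 - w1) / (k2 - k1)
= (2.0496e+15 - 1.9817e+15) / (1.9162e+07 - 1.8575e+07)
= 6.7900e+13 / 5.8700e+05
= 1.1567e+08 m/s

1.1567e+08


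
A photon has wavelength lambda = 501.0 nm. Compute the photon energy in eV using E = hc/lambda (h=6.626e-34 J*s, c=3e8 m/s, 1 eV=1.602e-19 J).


E = hc / lambda
= (6.626e-34)(3e8) / (501.0e-9)
= 1.9878e-25 / 5.0100e-07
= 3.9677e-19 J
Converting to eV: 3.9677e-19 / 1.602e-19
= 2.4767 eV

2.4767


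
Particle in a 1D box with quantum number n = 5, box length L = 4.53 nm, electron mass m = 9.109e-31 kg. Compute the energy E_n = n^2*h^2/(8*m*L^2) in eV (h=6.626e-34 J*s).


E = n^2 * h^2 / (8 * m * L^2)
= 5^2 * (6.626e-34)^2 / (8 * 9.109e-31 * (4.53e-9)^2)
= 25 * 4.3904e-67 / (8 * 9.109e-31 * 2.0521e-17)
= 7.3398e-20 J
= 0.4582 eV

0.4582


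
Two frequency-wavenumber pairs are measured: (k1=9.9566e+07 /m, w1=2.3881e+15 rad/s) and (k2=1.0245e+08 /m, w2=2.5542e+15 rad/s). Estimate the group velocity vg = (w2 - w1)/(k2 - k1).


vg = (w2 - w1) / (k2 - k1)
= (2.5542e+15 - 2.3881e+15) / (1.0245e+08 - 9.9566e+07)
= 1.6610e+14 / 2.8840e+06
= 5.7594e+07 m/s

5.7594e+07


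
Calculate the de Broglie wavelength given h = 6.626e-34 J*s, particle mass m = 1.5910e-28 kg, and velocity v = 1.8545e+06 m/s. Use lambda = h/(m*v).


lambda = h / (m * v)
= 6.626e-34 / (1.5910e-28 * 1.8545e+06)
= 6.626e-34 / 2.9505e-22
= 2.2457e-12 m

2.2457e-12


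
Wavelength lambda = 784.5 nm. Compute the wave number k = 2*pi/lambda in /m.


k = 2 * pi / lambda
= 6.2832 / (784.5e-9)
= 6.2832 / 7.8450e-07
= 8.0092e+06 /m

8.0092e+06


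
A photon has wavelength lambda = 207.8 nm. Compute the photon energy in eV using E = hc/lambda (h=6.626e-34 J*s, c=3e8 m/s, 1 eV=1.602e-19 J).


E = hc / lambda
= (6.626e-34)(3e8) / (207.8e-9)
= 1.9878e-25 / 2.0780e-07
= 9.5659e-19 J
Converting to eV: 9.5659e-19 / 1.602e-19
= 5.9712 eV

5.9712


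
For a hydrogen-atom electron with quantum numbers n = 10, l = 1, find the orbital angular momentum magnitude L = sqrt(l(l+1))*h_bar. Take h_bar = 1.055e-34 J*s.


L = sqrt(l*(l+1)) * h_bar
= sqrt(1 * 2) * 1.055e-34
= sqrt(2) * 1.055e-34
= 1.4142 * 1.055e-34
= 1.4920e-34 J*s

1.4920e-34


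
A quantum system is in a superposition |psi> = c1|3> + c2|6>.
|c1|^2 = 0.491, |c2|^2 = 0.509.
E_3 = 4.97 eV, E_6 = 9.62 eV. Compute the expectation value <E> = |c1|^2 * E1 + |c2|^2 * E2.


<E> = |c1|^2 * E1 + |c2|^2 * E2
= 0.491 * 4.97 + 0.509 * 9.62
= 2.4403 + 4.8966
= 7.3368 eV

7.3368


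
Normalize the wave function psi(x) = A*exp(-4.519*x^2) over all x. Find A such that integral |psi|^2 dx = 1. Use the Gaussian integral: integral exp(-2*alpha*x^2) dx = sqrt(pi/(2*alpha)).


integral |psi|^2 dx = A^2 * sqrt(pi/(2*alpha)) = 1
A^2 = sqrt(2*alpha/pi)
= sqrt(2 * 4.519 / pi)
= 1.696138
A = sqrt(1.696138)
= 1.3024

1.3024


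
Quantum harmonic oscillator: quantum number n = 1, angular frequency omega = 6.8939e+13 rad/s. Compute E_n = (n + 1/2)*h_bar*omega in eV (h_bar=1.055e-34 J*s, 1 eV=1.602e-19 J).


E = (n + 1/2) * h_bar * omega
= (1 + 0.5) * 1.055e-34 * 6.8939e+13
= 1.5 * 7.2731e-21
= 1.0910e-20 J
= 0.0681 eV

0.0681


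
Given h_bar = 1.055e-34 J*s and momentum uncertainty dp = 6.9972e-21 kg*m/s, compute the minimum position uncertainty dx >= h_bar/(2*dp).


dx = h_bar / (2 * dp)
= 1.055e-34 / (2 * 6.9972e-21)
= 1.055e-34 / 1.3994e-20
= 7.5387e-15 m

7.5387e-15


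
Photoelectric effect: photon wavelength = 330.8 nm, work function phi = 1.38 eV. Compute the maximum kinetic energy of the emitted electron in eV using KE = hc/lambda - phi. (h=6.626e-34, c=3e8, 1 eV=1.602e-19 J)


E_photon = hc / lambda
= (6.626e-34)(3e8) / (330.8e-9)
= 6.0091e-19 J
= 3.751 eV
KE = E_photon - phi
= 3.751 - 1.38
= 2.371 eV

2.371


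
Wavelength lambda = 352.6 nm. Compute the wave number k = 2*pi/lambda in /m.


k = 2 * pi / lambda
= 6.2832 / (352.6e-9)
= 6.2832 / 3.5260e-07
= 1.7820e+07 /m

1.7820e+07


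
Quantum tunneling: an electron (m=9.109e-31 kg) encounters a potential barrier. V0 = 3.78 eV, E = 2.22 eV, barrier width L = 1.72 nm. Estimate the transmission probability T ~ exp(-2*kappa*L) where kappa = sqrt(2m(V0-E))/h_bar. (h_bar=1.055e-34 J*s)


V0 - E = 1.56 eV = 2.4991e-19 J
kappa = sqrt(2 * m * (V0-E)) / h_bar
= sqrt(2 * 9.109e-31 * 2.4991e-19) / 1.055e-34
= 6.3957e+09 /m
2*kappa*L = 2 * 6.3957e+09 * 1.72e-9
= 22.0014
T = exp(-22.0014) = 2.785626e-10

2.785626e-10


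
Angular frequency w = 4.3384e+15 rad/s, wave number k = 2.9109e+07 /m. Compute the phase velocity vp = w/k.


vp = w / k
= 4.3384e+15 / 2.9109e+07
= 1.4904e+08 m/s

1.4904e+08


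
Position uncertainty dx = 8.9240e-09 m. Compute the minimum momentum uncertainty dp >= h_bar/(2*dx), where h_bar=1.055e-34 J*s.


dp = h_bar / (2 * dx)
= 1.055e-34 / (2 * 8.9240e-09)
= 1.055e-34 / 1.7848e-08
= 5.9110e-27 kg*m/s

5.9110e-27


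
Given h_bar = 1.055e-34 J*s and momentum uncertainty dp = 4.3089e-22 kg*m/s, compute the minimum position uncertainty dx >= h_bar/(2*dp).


dx = h_bar / (2 * dp)
= 1.055e-34 / (2 * 4.3089e-22)
= 1.055e-34 / 8.6178e-22
= 1.2242e-13 m

1.2242e-13


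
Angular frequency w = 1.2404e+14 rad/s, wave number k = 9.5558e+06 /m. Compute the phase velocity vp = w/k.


vp = w / k
= 1.2404e+14 / 9.5558e+06
= 1.2981e+07 m/s

1.2981e+07


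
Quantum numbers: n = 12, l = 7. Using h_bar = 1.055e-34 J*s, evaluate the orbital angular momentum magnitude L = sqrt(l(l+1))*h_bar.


L = sqrt(l*(l+1)) * h_bar
= sqrt(7 * 8) * 1.055e-34
= sqrt(56) * 1.055e-34
= 7.4833 * 1.055e-34
= 7.8949e-34 J*s

7.8949e-34


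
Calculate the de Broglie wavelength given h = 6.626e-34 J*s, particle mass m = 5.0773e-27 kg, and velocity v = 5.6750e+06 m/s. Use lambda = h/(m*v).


lambda = h / (m * v)
= 6.626e-34 / (5.0773e-27 * 5.6750e+06)
= 6.626e-34 / 2.8814e-20
= 2.2996e-14 m

2.2996e-14


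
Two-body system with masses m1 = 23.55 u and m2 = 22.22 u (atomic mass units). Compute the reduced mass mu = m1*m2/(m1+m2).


mu = m1 * m2 / (m1 + m2)
= 23.55 * 22.22 / (23.55 + 22.22)
= 523.281 / 45.77
= 11.4328 u

11.4328


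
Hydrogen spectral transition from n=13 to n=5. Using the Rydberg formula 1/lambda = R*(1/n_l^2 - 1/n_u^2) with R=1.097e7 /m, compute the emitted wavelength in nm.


1/lambda = R * (1/n_l^2 - 1/n_u^2)
= 1.097e7 * (1/5^2 - 1/13^2)
= 1.097e7 * (0.04 - 0.005917)
= 1.097e7 * 0.034083
= 3.7389e+05 /m
lambda = 1 / 3.7389e+05 = 2674.5923 nm

2674.5923


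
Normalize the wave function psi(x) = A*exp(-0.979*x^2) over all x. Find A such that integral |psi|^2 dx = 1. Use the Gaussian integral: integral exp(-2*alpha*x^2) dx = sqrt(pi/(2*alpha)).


integral |psi|^2 dx = A^2 * sqrt(pi/(2*alpha)) = 1
A^2 = sqrt(2*alpha/pi)
= sqrt(2 * 0.979 / pi)
= 0.789462
A = sqrt(0.789462)
= 0.8885

0.8885


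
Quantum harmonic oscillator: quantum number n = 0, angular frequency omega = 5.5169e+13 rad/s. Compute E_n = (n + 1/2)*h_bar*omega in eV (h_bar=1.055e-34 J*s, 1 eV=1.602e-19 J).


E = (n + 1/2) * h_bar * omega
= (0 + 0.5) * 1.055e-34 * 5.5169e+13
= 0.5 * 5.8203e-21
= 2.9102e-21 J
= 0.0182 eV

0.0182


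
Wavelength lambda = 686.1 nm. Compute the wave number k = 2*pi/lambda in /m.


k = 2 * pi / lambda
= 6.2832 / (686.1e-9)
= 6.2832 / 6.8610e-07
= 9.1578e+06 /m

9.1578e+06


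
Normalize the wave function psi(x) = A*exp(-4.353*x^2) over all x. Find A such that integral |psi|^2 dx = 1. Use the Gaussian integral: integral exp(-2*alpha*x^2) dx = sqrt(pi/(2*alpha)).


integral |psi|^2 dx = A^2 * sqrt(pi/(2*alpha)) = 1
A^2 = sqrt(2*alpha/pi)
= sqrt(2 * 4.353 / pi)
= 1.664694
A = sqrt(1.664694)
= 1.2902

1.2902


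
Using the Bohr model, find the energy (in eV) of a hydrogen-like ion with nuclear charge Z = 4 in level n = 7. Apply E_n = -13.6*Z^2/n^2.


E_n = -13.6 * Z^2 / n^2
= -13.6 * 4^2 / 7^2
= -13.6 * 16 / 49
= -4.4408 eV

-4.4408


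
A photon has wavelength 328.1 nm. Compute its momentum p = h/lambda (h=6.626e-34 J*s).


p = h / lambda
= 6.626e-34 / (328.1e-9)
= 6.626e-34 / 3.2810e-07
= 2.0195e-27 kg*m/s

2.0195e-27


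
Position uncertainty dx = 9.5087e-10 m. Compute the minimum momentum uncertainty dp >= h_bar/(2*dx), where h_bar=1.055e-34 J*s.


dp = h_bar / (2 * dx)
= 1.055e-34 / (2 * 9.5087e-10)
= 1.055e-34 / 1.9017e-09
= 5.5476e-26 kg*m/s

5.5476e-26


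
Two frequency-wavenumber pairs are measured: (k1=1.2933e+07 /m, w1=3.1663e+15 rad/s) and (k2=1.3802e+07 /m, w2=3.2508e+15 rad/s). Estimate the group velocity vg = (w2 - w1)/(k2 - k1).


vg = (w2 - w1) / (k2 - k1)
= (3.2508e+15 - 3.1663e+15) / (1.3802e+07 - 1.2933e+07)
= 8.4500e+13 / 8.6900e+05
= 9.7238e+07 m/s

9.7238e+07


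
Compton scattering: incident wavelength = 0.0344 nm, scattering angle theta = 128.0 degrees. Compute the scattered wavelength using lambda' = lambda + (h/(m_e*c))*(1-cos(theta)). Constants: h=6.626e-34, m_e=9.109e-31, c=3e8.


Compton wavelength: h/(m_e*c) = 2.4247e-12 m
d_lambda = 2.4247e-12 * (1 - cos(128.0 deg))
= 2.4247e-12 * 1.615661
= 3.9175e-12 m = 0.003918 nm
lambda' = 0.0344 + 0.003918
= 0.038318 nm

0.038318


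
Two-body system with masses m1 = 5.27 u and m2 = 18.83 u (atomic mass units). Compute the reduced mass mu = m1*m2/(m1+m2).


mu = m1 * m2 / (m1 + m2)
= 5.27 * 18.83 / (5.27 + 18.83)
= 99.2341 / 24.1
= 4.1176 u

4.1176


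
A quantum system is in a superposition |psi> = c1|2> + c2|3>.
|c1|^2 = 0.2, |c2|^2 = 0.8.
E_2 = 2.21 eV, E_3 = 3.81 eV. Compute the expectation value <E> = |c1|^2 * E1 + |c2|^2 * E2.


<E> = |c1|^2 * E1 + |c2|^2 * E2
= 0.2 * 2.21 + 0.8 * 3.81
= 0.442 + 3.048
= 3.49 eV

3.49


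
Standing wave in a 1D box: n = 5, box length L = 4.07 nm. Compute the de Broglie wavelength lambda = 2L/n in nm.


lambda = 2L / n
= 2 * 4.07 / 5
= 8.14 / 5
= 1.628 nm

1.628


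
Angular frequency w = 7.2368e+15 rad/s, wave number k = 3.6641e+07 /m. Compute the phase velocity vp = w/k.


vp = w / k
= 7.2368e+15 / 3.6641e+07
= 1.9751e+08 m/s

1.9751e+08


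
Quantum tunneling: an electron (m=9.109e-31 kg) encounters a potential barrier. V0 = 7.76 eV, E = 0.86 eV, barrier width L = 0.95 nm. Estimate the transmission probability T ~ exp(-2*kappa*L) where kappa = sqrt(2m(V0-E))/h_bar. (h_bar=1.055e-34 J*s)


V0 - E = 6.9 eV = 1.1054e-18 J
kappa = sqrt(2 * m * (V0-E)) / h_bar
= sqrt(2 * 9.109e-31 * 1.1054e-18) / 1.055e-34
= 1.3451e+10 /m
2*kappa*L = 2 * 1.3451e+10 * 0.95e-9
= 25.5568
T = exp(-25.5568) = 7.957963e-12

7.957963e-12


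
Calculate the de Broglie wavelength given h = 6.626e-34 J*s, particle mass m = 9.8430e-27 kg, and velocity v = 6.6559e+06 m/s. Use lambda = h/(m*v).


lambda = h / (m * v)
= 6.626e-34 / (9.8430e-27 * 6.6559e+06)
= 6.626e-34 / 6.5514e-20
= 1.0114e-14 m

1.0114e-14


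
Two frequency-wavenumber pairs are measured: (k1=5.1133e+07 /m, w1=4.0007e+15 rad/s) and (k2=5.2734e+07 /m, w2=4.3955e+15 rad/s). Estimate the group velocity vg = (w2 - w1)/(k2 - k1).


vg = (w2 - w1) / (k2 - k1)
= (4.3955e+15 - 4.0007e+15) / (5.2734e+07 - 5.1133e+07)
= 3.9480e+14 / 1.6010e+06
= 2.4660e+08 m/s

2.4660e+08


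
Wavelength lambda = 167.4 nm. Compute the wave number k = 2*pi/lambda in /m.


k = 2 * pi / lambda
= 6.2832 / (167.4e-9)
= 6.2832 / 1.6740e-07
= 3.7534e+07 /m

3.7534e+07


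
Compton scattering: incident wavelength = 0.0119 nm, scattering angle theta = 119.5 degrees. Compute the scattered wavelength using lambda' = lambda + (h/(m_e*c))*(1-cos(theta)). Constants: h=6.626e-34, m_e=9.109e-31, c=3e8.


Compton wavelength: h/(m_e*c) = 2.4247e-12 m
d_lambda = 2.4247e-12 * (1 - cos(119.5 deg))
= 2.4247e-12 * 1.492424
= 3.6187e-12 m = 0.003619 nm
lambda' = 0.0119 + 0.003619
= 0.015519 nm

0.015519


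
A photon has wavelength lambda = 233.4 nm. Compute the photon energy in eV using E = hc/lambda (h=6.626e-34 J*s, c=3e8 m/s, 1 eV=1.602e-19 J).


E = hc / lambda
= (6.626e-34)(3e8) / (233.4e-9)
= 1.9878e-25 / 2.3340e-07
= 8.5167e-19 J
Converting to eV: 8.5167e-19 / 1.602e-19
= 5.3163 eV

5.3163


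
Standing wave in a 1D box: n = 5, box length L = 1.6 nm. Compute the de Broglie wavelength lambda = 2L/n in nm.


lambda = 2L / n
= 2 * 1.6 / 5
= 3.2 / 5
= 0.64 nm

0.64


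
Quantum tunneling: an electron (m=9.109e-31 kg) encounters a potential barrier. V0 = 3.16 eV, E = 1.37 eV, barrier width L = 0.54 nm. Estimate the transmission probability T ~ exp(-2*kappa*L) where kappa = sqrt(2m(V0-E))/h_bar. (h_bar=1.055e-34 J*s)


V0 - E = 1.79 eV = 2.8676e-19 J
kappa = sqrt(2 * m * (V0-E)) / h_bar
= sqrt(2 * 9.109e-31 * 2.8676e-19) / 1.055e-34
= 6.8510e+09 /m
2*kappa*L = 2 * 6.8510e+09 * 0.54e-9
= 7.3991
T = exp(-7.3991) = 6.117977e-04

6.117977e-04


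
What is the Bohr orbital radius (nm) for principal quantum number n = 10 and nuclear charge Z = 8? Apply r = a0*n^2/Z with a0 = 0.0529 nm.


r = a0 * n^2 / Z
= 0.0529 * 10^2 / 8
= 0.0529 * 100 / 8
= 0.6613 nm

0.6613


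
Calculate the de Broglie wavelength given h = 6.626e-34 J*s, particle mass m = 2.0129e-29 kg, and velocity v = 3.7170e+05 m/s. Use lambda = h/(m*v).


lambda = h / (m * v)
= 6.626e-34 / (2.0129e-29 * 3.7170e+05)
= 6.626e-34 / 7.4819e-24
= 8.8560e-11 m

8.8560e-11


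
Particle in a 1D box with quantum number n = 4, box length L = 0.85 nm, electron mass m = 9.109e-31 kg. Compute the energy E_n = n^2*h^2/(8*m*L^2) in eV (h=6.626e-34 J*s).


E = n^2 * h^2 / (8 * m * L^2)
= 4^2 * (6.626e-34)^2 / (8 * 9.109e-31 * (0.85e-9)^2)
= 16 * 4.3904e-67 / (8 * 9.109e-31 * 7.2250e-19)
= 1.3342e-18 J
= 8.3284 eV

8.3284


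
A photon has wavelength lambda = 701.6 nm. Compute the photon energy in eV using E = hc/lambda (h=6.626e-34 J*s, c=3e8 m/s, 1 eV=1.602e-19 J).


E = hc / lambda
= (6.626e-34)(3e8) / (701.6e-9)
= 1.9878e-25 / 7.0160e-07
= 2.8332e-19 J
Converting to eV: 2.8332e-19 / 1.602e-19
= 1.7686 eV

1.7686


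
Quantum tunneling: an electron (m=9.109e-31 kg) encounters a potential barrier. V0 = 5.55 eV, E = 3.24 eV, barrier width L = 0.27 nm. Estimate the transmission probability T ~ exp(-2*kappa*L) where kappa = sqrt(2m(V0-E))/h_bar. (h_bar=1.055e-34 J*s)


V0 - E = 2.31 eV = 3.7006e-19 J
kappa = sqrt(2 * m * (V0-E)) / h_bar
= sqrt(2 * 9.109e-31 * 3.7006e-19) / 1.055e-34
= 7.7828e+09 /m
2*kappa*L = 2 * 7.7828e+09 * 0.27e-9
= 4.2027
T = exp(-4.2027) = 1.495507e-02

1.495507e-02


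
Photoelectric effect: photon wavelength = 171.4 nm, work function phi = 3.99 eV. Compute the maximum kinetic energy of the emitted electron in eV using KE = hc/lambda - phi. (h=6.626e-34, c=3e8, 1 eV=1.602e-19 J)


E_photon = hc / lambda
= (6.626e-34)(3e8) / (171.4e-9)
= 1.1597e-18 J
= 7.2393 eV
KE = E_photon - phi
= 7.2393 - 3.99
= 3.2493 eV

3.2493


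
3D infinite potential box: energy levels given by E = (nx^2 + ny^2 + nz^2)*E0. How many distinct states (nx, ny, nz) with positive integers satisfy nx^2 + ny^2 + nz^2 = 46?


Enumerate all (nx, ny, nz) with nx^2 + ny^2 + nz^2 = 46:
(1,3,6)
(1,6,3)
(3,1,6)
(3,6,1)
(6,1,3)
(6,3,1)
Total degeneracy = 6

6


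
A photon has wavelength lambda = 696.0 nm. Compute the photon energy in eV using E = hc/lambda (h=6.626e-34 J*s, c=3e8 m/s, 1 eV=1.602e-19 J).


E = hc / lambda
= (6.626e-34)(3e8) / (696.0e-9)
= 1.9878e-25 / 6.9600e-07
= 2.8560e-19 J
Converting to eV: 2.8560e-19 / 1.602e-19
= 1.7828 eV

1.7828


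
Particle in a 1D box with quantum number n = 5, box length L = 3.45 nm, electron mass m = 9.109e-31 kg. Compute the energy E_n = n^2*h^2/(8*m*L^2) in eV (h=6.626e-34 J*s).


E = n^2 * h^2 / (8 * m * L^2)
= 5^2 * (6.626e-34)^2 / (8 * 9.109e-31 * (3.45e-9)^2)
= 25 * 4.3904e-67 / (8 * 9.109e-31 * 1.1903e-17)
= 1.2654e-19 J
= 0.7899 eV

0.7899


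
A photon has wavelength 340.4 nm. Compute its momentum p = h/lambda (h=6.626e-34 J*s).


p = h / lambda
= 6.626e-34 / (340.4e-9)
= 6.626e-34 / 3.4040e-07
= 1.9465e-27 kg*m/s

1.9465e-27


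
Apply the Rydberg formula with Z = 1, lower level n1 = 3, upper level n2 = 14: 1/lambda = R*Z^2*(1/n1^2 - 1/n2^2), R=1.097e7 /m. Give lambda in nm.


1/lambda = R * Z^2 * (1/n1^2 - 1/n2^2)
= 1.097e7 * 1^2 * (1/3^2 - 1/14^2)
= 1.097e7 * 1 * (0.111111 - 0.005102)
= 1.1629e+06 /m
lambda = 1 / 1.1629e+06
= 859.9047 nm

859.9047


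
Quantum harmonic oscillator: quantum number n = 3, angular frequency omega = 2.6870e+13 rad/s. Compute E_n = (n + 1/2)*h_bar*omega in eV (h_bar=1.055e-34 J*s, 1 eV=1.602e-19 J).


E = (n + 1/2) * h_bar * omega
= (3 + 0.5) * 1.055e-34 * 2.6870e+13
= 3.5 * 2.8348e-21
= 9.9217e-21 J
= 0.0619 eV

0.0619


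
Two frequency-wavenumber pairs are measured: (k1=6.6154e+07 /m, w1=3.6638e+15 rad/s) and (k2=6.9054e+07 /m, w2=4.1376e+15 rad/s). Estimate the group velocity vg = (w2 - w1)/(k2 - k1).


vg = (w2 - w1) / (k2 - k1)
= (4.1376e+15 - 3.6638e+15) / (6.9054e+07 - 6.6154e+07)
= 4.7380e+14 / 2.9000e+06
= 1.6338e+08 m/s

1.6338e+08


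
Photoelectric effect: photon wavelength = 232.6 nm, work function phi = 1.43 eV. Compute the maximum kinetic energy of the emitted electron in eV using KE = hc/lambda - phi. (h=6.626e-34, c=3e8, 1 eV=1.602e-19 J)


E_photon = hc / lambda
= (6.626e-34)(3e8) / (232.6e-9)
= 8.5460e-19 J
= 5.3346 eV
KE = E_photon - phi
= 5.3346 - 1.43
= 3.9046 eV

3.9046


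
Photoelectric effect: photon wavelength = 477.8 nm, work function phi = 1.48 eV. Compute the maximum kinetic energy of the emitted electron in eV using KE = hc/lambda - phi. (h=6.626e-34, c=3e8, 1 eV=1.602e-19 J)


E_photon = hc / lambda
= (6.626e-34)(3e8) / (477.8e-9)
= 4.1603e-19 J
= 2.597 eV
KE = E_photon - phi
= 2.597 - 1.48
= 1.117 eV

1.117


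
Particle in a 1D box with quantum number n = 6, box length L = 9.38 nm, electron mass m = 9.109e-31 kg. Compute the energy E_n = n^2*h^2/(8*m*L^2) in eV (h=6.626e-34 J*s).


E = n^2 * h^2 / (8 * m * L^2)
= 6^2 * (6.626e-34)^2 / (8 * 9.109e-31 * (9.38e-9)^2)
= 36 * 4.3904e-67 / (8 * 9.109e-31 * 8.7984e-17)
= 2.4651e-20 J
= 0.1539 eV

0.1539


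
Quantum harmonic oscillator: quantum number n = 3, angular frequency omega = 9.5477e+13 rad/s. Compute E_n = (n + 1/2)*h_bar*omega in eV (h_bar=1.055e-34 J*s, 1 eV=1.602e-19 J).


E = (n + 1/2) * h_bar * omega
= (3 + 0.5) * 1.055e-34 * 9.5477e+13
= 3.5 * 1.0073e-20
= 3.5255e-20 J
= 0.2201 eV

0.2201


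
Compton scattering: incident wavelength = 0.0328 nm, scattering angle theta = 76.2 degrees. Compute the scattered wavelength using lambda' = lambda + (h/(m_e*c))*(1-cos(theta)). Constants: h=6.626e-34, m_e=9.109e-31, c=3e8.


Compton wavelength: h/(m_e*c) = 2.4247e-12 m
d_lambda = 2.4247e-12 * (1 - cos(76.2 deg))
= 2.4247e-12 * 0.761467
= 1.8463e-12 m = 0.001846 nm
lambda' = 0.0328 + 0.001846
= 0.034646 nm

0.034646


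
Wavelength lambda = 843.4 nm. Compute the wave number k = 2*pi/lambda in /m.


k = 2 * pi / lambda
= 6.2832 / (843.4e-9)
= 6.2832 / 8.4340e-07
= 7.4498e+06 /m

7.4498e+06


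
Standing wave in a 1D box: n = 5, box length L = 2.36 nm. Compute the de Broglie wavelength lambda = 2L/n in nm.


lambda = 2L / n
= 2 * 2.36 / 5
= 4.72 / 5
= 0.944 nm

0.944


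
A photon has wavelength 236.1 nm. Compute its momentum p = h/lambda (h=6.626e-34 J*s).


p = h / lambda
= 6.626e-34 / (236.1e-9)
= 6.626e-34 / 2.3610e-07
= 2.8064e-27 kg*m/s

2.8064e-27


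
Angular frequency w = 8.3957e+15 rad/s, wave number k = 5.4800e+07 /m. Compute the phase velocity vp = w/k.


vp = w / k
= 8.3957e+15 / 5.4800e+07
= 1.5321e+08 m/s

1.5321e+08


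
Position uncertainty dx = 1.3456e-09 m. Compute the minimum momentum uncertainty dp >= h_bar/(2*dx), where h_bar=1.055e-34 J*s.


dp = h_bar / (2 * dx)
= 1.055e-34 / (2 * 1.3456e-09)
= 1.055e-34 / 2.6912e-09
= 3.9202e-26 kg*m/s

3.9202e-26
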